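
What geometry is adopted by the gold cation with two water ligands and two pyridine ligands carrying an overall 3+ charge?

square planar

Ligand charges: water is neutral; pyridine is neutral. With an overall charge of +3 the gold centre must be in the +3 oxidation state.
Au sits in group 11, so the d-electron count is 11 − 3 = 8.
With 4 monodentate ligands the coordination number is 4.
A 5d d⁸ ion has a large crystal-field splitting; square planar leaves the high-energy d_{x²−y²} orbital empty and maximises CFSE.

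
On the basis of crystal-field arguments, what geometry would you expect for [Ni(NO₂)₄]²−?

square planar

Each nitro (N-bound nitrite) is −1; balancing the −2 overall charge requires Ni(II).
Nickel is a group-10 element; Ni(II) is therefore d⁸.
Coordination number: 4.
Nitro (N-bound nitrite) is a strong-field ligand (high in the spectrochemical series).
A 3d d⁸ ion with strong-field ligands gains enough CFSE to favour square planar over tetrahedral.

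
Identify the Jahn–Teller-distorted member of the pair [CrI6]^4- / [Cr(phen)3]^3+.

[CrI6]^4-: Ligand charges: each iodide is −1. With an overall charge of −4 the chromium centre must be in the +2 oxidation state. Chromium is a group-6 element; Cr(II) is therefore d⁴. Iodide is a weak-field ligand for a first-row metal, so the complex is high-spin. The t₂g³e_g¹ (high-spin) configuration has an unevenly filled e_g set; the Jahn–Teller theorem predicts a tetragonal distortion (typically axial elongation) to lift the degeneracy.
[Cr(phen)3]^3+: Ligand charges: 1,10-phenanthroline is neutral. With an overall charge of +3 the chromium centre must be in the +3 oxidation state. Cr sits in group 6, so the d-electron count is 6 − 3 = 3. The d³ configuration leaves the e_g set evenly filled (or empty) — no strong Jahn–Teller driving force.

[CrI6]^4-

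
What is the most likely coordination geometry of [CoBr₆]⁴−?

octahedral

Each bromide is −1; balancing the −4 overall charge requires Co(II).
Cobalt is a group-9 element; Co(II) is therefore d⁷.
With 6 monodentate ligands the coordination number is 6.
Six donors around a single metal centre give an octahedral coordination sphere.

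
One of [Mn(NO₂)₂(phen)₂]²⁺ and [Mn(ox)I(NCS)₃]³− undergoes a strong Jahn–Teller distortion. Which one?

[Mn(NO₂)₂(phen)₂]²⁺: Each nitro (N-bound nitrite) is −1; 1,10-phenanthroline is neutral; balancing the +2 overall charge requires Mn(IV). Manganese is a group-7 element; Mn(IV) is therefore d³. The d³ configuration leaves the e_g set evenly filled (or empty) — no strong Jahn–Teller driving force.
[Mn(ox)I(NCS)₃]³−: Summing ligand charges against the −3 overall charge gives an oxidation state of +3 for manganese. Manganese is a group-7 element; Mn(III) is therefore d⁴. Iodide, isothiocyanate, and oxalate are weak-field ligands for a first-row metal, so the complex is high-spin. The t₂g³e_g¹ (high-spin) configuration has an unevenly filled e_g set; the Jahn–Teller theorem predicts a tetragonal distortion (typically axial elongation) to lift the degeneracy.

[Mn(ox)I(NCS)₃]³−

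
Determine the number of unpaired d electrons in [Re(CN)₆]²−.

Each cyanide is −1; balancing the −2 overall charge requires Re(IV).
Rhenium is a group-7 element; Re(IV) is therefore d³.
In an octahedral field the d³ configuration is t₂g³e_g⁰ (only one arrangement possible), giving 3 unpaired electrons.

3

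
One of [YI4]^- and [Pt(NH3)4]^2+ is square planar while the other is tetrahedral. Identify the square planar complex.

For [YI4]^-: Each iodide is −1; balancing the −1 overall charge requires Y(III). Yttrium is a group-3 element; Y(III) is therefore d⁰. A d⁰ ion has no crystal-field stabilisation preference between square planar and tetrahedral, so four ligands adopt the sterically favoured tetrahedral geometry. → tetrahedral.
For [Pt(NH3)4]^2+: Ammonia is neutral; balancing the +2 overall charge requires Pt(II). Platinum is a group-10 element; Pt(II) is therefore d⁸. A 5d d⁸ ion has a large crystal-field splitting; square planar leaves the high-energy d_{x²−y²} orbital empty and maximises CFSE. → square planar.

[Pt(NH3)4]^2+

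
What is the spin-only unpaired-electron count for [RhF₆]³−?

Summing ligand charges against the −3 overall charge gives an oxidation state of +3 for rhodium.
Rhodium is a group-9 element; Rh(III) is therefore d⁶.
The spin state decides the count: a 4d ion has a large Δₒ and is invariably low-spin.
An octahedral low-spin d⁶ ion is t₂g⁶e_g⁰, giving 0 unpaired electrons.

0 unpaired electrons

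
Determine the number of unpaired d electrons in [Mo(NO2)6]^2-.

2

Each nitro (N-bound nitrite) is −1; balancing the −2 overall charge requires Mo(IV).
Molybdenum is a group-6 element; Mo(IV) is therefore d².
In an octahedral field the d² configuration is t₂g²e_g⁰ (only one arrangement possible), giving 2 unpaired electrons.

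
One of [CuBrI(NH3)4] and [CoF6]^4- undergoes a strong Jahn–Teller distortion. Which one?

[CuBrI(NH3)4]

[CuBrI(NH3)4]: Each bromide is −1; each iodide is −1; ammonia is neutral; balancing the 0 overall charge requires Cu(II). Cu sits in group 11, so the d-electron count is 11 − 2 = 9. The t₂g⁶e_g³ configuration has an unevenly filled e_g set; the Jahn–Teller theorem predicts a tetragonal distortion (typically axial elongation) to lift the degeneracy.
[CoF6]^4-: Ligand charges: each fluoride is −1. With an overall charge of −4 the cobalt centre must be in the +2 oxidation state. Cobalt is a group-9 element; Co(II) is therefore d⁷. Fluoride is a weak-field ligand for a first-row metal, so the complex is high-spin. The d⁷ configuration leaves the e_g set evenly filled (or empty) — no strong Jahn–Teller driving force.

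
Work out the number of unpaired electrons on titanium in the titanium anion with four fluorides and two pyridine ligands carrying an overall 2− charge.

2 unpaired electrons

Summing ligand charges against the −2 overall charge gives an oxidation state of +2 for titanium.
Titanium is a group-4 element; Ti(II) is therefore d².
In an octahedral field the d² configuration is t₂g²e_g⁰ (only one arrangement possible), giving 2 unpaired electrons.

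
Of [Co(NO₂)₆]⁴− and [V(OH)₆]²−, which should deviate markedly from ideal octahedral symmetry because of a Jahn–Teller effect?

[Co(NO₂)₆]⁴−: Summing ligand charges against the −4 overall charge gives an oxidation state of +2 for cobalt. Cobalt is a group-9 element; Co(II) is therefore d⁷. Nitro (N-bound nitrite) is a strong-field ligand (high in the spectrochemical series) for a first-row metal, so the complex is low-spin. The t₂g⁶e_g¹ (low-spin) configuration has an unevenly filled e_g set; the Jahn–Teller theorem predicts a tetragonal distortion (typically axial elongation) to lift the degeneracy.
[V(OH)₆]²−: Ligand charges: each hydroxide is −1. With an overall charge of −2 the vanadium centre must be in the +4 oxidation state. V sits in group 5, so the d-electron count is 5 − 4 = 1. The d¹ configuration leaves the e_g set evenly filled (or empty) — no strong Jahn–Teller driving force.

[Co(NO₂)₆]⁴−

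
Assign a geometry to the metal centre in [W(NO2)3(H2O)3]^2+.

Ligand charges: each nitro (N-bound nitrite) is −1; water is neutral. With an overall charge of +2 the tungsten centre must be in the +5 oxidation state.
Tungsten is a group-6 element; W(V) is therefore d¹.
Coordination number: 6.
Six donors around a single metal centre give an octahedral coordination sphere.

octahedral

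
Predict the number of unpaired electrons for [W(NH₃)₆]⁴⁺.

Ligand charges: ammonia is neutral. With an overall charge of +4 the tungsten centre must be in the +4 oxidation state.
Tungsten is a group-6 element; W(IV) is therefore d².
In an octahedral field the d² configuration is t₂g²e_g⁰ (only one arrangement possible), giving 2 unpaired electrons.

2 unpaired electrons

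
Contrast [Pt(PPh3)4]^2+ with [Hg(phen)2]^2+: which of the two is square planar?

For [Pt(PPh3)4]^2+: Ligand charges: triphenylphosphine is neutral. With an overall charge of +2 the platinum centre must be in the +2 oxidation state. Pt sits in group 10, so the d-electron count is 10 − 2 = 8. A 5d d⁸ ion has a large crystal-field splitting; square planar leaves the high-energy d_{x²−y²} orbital empty and maximises CFSE. → square planar.
For [Hg(phen)2]^2+: Ligand charges: 1,10-phenanthroline is neutral. With an overall charge of +2 the mercury centre must be in the +2 oxidation state. Mercury is a group-12 element; Hg(II) is therefore d¹⁰. A d¹⁰ ion has no crystal-field stabilisation preference between square planar and tetrahedral, so four ligands adopt the sterically favoured tetrahedral geometry. → tetrahedral.

[Pt(PPh3)4]^2+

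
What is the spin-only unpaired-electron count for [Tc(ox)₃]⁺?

0

Summing ligand charges against the +1 overall charge gives an oxidation state of +7 for technetium.
Group 7 minus oxidation state 7 gives a d⁰ configuration.
Counting donor atoms: 3×oxalate (bidentate) → 6 donors. Coordination number = 6.
In an octahedral field the d⁰ configuration is t₂g⁰e_g⁰, giving 0 unpaired electrons.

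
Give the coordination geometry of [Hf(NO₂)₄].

Each nitro (N-bound nitrite) is −1; balancing the 0 overall charge requires Hf(IV).
Hafnium is a group-4 element; Hf(IV) is therefore d⁰.
With 4 monodentate ligands the coordination number is 4.
A d⁰ ion has no crystal-field stabilisation preference between square planar and tetrahedral, so four ligands adopt the sterically favoured tetrahedral geometry.

tetrahedral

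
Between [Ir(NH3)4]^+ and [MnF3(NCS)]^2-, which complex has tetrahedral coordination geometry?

[MnF3(NCS)]^2-

For [Ir(NH3)4]^+: Ligand charges: ammonia is neutral. With an overall charge of +1 the iridium centre must be in the +1 oxidation state. Ir sits in group 9, so the d-electron count is 9 − 1 = 8. A 5d d⁸ ion has a large crystal-field splitting; square planar leaves the high-energy d_{x²−y²} orbital empty and maximises CFSE. → square planar.
For [MnF3(NCS)]^2-: Ligand charges: each fluoride is −1; each isothiocyanate is −1. With an overall charge of −2 the manganese centre must be in the +2 oxidation state. Manganese is a group-7 element; Mn(II) is therefore d⁵. A high-spin d⁵ ion has zero CFSE in either geometry, so four ligands adopt the sterically favoured tetrahedral geometry. → tetrahedral.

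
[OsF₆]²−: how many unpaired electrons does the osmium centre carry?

2 unpaired electrons

Ligand charges: each fluoride is −1. With an overall charge of −2 the osmium centre must be in the +4 oxidation state.
Os sits in group 8, so the d-electron count is 8 − 4 = 4.
The spin state decides the count: a 5d ion has a large Δₒ and is invariably low-spin.
An octahedral low-spin d⁴ ion is t₂g⁴e_g⁰, giving 2 unpaired electrons.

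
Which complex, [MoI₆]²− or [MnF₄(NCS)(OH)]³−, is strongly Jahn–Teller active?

[MnF₄(NCS)(OH)]³−

[MoI₆]²−: Summing ligand charges against the −2 overall charge gives an oxidation state of +4 for molybdenum. Mo sits in group 6, so the d-electron count is 6 − 4 = 2. The d² configuration leaves the e_g set evenly filled (or empty) — no strong Jahn–Teller driving force.
[MnF₄(NCS)(OH)]³−: Summing ligand charges against the −3 overall charge gives an oxidation state of +3 for manganese. Manganese is a group-7 element; Mn(III) is therefore d⁴. Fluoride, hydroxide, and isothiocyanate are weak-field ligands for a first-row metal, so the complex is high-spin. The t₂g³e_g¹ (high-spin) configuration has an unevenly filled e_g set; the Jahn–Teller theorem predicts a tetragonal distortion (typically axial elongation) to lift the degeneracy.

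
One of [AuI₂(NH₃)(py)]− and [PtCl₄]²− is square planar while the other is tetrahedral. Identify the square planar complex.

[PtCl₄]²−

For [AuI₂(NH₃)(py)]−: Ligand charges: each iodide is −1; ammonia is neutral; pyridine is neutral. With an overall charge of −1 the gold centre must be in the +1 oxidation state. Group 11 minus oxidation state 1 gives a d¹⁰ configuration. A d¹⁰ ion has no crystal-field stabilisation preference between square planar and tetrahedral, so four ligands adopt the sterically favoured tetrahedral geometry. → tetrahedral.
For [PtCl₄]²−: Summing ligand charges against the −2 overall charge gives an oxidation state of +2 for platinum. Platinum is a group-10 element; Pt(II) is therefore d⁸. A 5d d⁸ ion has a large crystal-field splitting; square planar leaves the high-energy d_{x²−y²} orbital empty and maximises CFSE. → square planar.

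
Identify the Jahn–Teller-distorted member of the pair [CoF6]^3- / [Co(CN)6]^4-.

[CoF6]^3-: Ligand charges: each fluoride is −1. With an overall charge of −3 the cobalt centre must be in the +3 oxidation state. Co sits in group 9, so the d-electron count is 9 − 3 = 6. Fluoride is the one ligand weak enough to leave Co(III) high-spin — [CoF₆]³⁻ is the classic exception. The d⁶ configuration leaves the e_g set evenly filled (or empty) — no strong Jahn–Teller driving force.
[Co(CN)6]^4-: Summing ligand charges against the −4 overall charge gives an oxidation state of +2 for cobalt. Cobalt is a group-9 element; Co(II) is therefore d⁷. Cyanide is a strong-field ligand (high in the spectrochemical series) for a first-row metal, so the complex is low-spin. The t₂g⁶e_g¹ (low-spin) configuration has an unevenly filled e_g set; the Jahn–Teller theorem predicts a tetragonal distortion (typically axial elongation) to lift the degeneracy.

[Co(CN)6]^4-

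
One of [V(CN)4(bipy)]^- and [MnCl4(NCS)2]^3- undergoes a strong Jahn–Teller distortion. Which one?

[V(CN)4(bipy)]^-: Summing ligand charges against the −1 overall charge gives an oxidation state of +3 for vanadium. Group 5 minus oxidation state 3 gives a d² configuration. The d² configuration leaves the e_g set evenly filled (or empty) — no strong Jahn–Teller driving force.
[MnCl4(NCS)2]^3-: Ligand charges: each chloride is −1; each isothiocyanate is −1. With an overall charge of −3 the manganese centre must be in the +3 oxidation state. Group 7 minus oxidation state 3 gives a d⁴ configuration. Chloride and isothiocyanate are weak-field ligands for a first-row metal, so the complex is high-spin. The t₂g³e_g¹ (high-spin) configuration has an unevenly filled e_g set; the Jahn–Teller theorem predicts a tetragonal distortion (typically axial elongation) to lift the degeneracy.

[MnCl4(NCS)2]^3-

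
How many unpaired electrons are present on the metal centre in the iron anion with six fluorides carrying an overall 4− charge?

Ligand charges: each fluoride is −1. With an overall charge of −4 the iron centre must be in the +2 oxidation state.
Group 8 minus oxidation state 2 gives a d⁶ configuration.
The spin state decides the count: Fluoride is a weak-field ligand for a first-row metal, so the complex is high-spin.
An octahedral high-spin d⁶ ion is t₂g⁴e_g², giving 4 unpaired electrons.

4 unpaired electrons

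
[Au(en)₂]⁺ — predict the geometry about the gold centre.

tetrahedral

Ethylenediamine is neutral; balancing the +1 overall charge requires Au(I).
Gold is a group-11 element; Au(I) is therefore d¹⁰.
Counting donor atoms: 2×ethylenediamine (bidentate) → 4 donors. Coordination number = 4.
A d¹⁰ ion has no crystal-field stabilisation preference between square planar and tetrahedral, so four ligands adopt the sterically favoured tetrahedral geometry.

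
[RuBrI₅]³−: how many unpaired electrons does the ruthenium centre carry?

Ligand charges: each bromide is −1; each iodide is −1. With an overall charge of −3 the ruthenium centre must be in the +3 oxidation state.
Ru sits in group 8, so the d-electron count is 8 − 3 = 5.
The spin state decides the count: a 4d ion has a large Δₒ and is invariably low-spin.
An octahedral low-spin d⁵ ion is t₂g⁵e_g⁰, giving 1 unpaired electron.

1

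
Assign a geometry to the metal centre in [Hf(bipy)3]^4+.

2,2′-bipyridine is neutral; balancing the +4 overall charge requires Hf(IV).
Group 4 minus oxidation state 4 gives a d⁰ configuration.
Counting donor atoms: 3×2,2′-bipyridine (bidentate) → 6 donors. Coordination number = 6.
Six donors around a single metal centre give an octahedral coordination sphere.

octahedral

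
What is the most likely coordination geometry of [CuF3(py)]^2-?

tetrahedral

Summing ligand charges against the −2 overall charge gives an oxidation state of +1 for copper.
Cu sits in group 11, so the d-electron count is 11 − 1 = 10.
Coordination number: 4.
A d¹⁰ ion has no crystal-field stabilisation preference between square planar and tetrahedral, so four ligands adopt the sterically favoured tetrahedral geometry.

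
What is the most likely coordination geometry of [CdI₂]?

linear

Summing ligand charges against the 0 overall charge gives an oxidation state of +2 for cadmium.
Cadmium is a group-12 element; Cd(II) is therefore d¹⁰.
With 2 monodentate ligands the coordination number is 2.
A d¹⁰ ion with only two ligands adopts a linear arrangement (sp hybridisation; no CFSE preference).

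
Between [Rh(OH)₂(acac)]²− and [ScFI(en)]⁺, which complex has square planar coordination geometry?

[Rh(OH)₂(acac)]²−

For [Rh(OH)₂(acac)]²−: Summing ligand charges against the −2 overall charge gives an oxidation state of +1 for rhodium. Group 9 minus oxidation state 1 gives a d⁸ configuration. A 4d d⁸ ion has a large crystal-field splitting; square planar leaves the high-energy d_{x²−y²} orbital empty and maximises CFSE. → square planar.
For [ScFI(en)]⁺: Ligand charges: each fluoride is −1; each iodide is −1; ethylenediamine is neutral. With an overall charge of +1 the scandium centre must be in the +3 oxidation state. Sc sits in group 3, so the d-electron count is 3 − 3 = 0. A d⁰ ion has no crystal-field stabilisation preference between square planar and tetrahedral, so four ligands adopt the sterically favoured tetrahedral geometry. → tetrahedral.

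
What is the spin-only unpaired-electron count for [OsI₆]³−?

1 unpaired electron

Summing ligand charges against the −3 overall charge gives an oxidation state of +3 for osmium.
Group 8 minus oxidation state 3 gives a d⁵ configuration.
The spin state decides the count: a 5d ion has a large Δₒ and is invariably low-spin.
An octahedral low-spin d⁵ ion is t₂g⁵e_g⁰, giving 1 unpaired electron.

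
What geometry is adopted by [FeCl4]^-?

tetrahedral

Summing ligand charges against the −1 overall charge gives an oxidation state of +3 for iron.
Fe sits in group 8, so the d-electron count is 8 − 3 = 5.
With 4 monodentate ligands the coordination number is 4.
Chloride is a weak-field ligand.
A high-spin d⁵ ion has zero CFSE in either geometry, so four ligands adopt the sterically favoured tetrahedral geometry.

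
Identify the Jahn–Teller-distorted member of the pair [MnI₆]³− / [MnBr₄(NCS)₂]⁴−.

[MnI₆]³−: Summing ligand charges against the −3 overall charge gives an oxidation state of +3 for manganese. Group 7 minus oxidation state 3 gives a d⁴ configuration. Iodide is a weak-field ligand for a first-row metal, so the complex is high-spin. The t₂g³e_g¹ (high-spin) configuration has an unevenly filled e_g set; the Jahn–Teller theorem predicts a tetragonal distortion (typically axial elongation) to lift the degeneracy.
[MnBr₄(NCS)₂]⁴−: Summing ligand charges against the −4 overall charge gives an oxidation state of +2 for manganese. Group 7 minus oxidation state 2 gives a d⁵ configuration. Bromide and isothiocyanate are weak-field ligands for a first-row metal, so the complex is high-spin. The d⁵ configuration leaves the e_g set evenly filled (or empty) — no strong Jahn–Teller driving force.

[MnI₆]³−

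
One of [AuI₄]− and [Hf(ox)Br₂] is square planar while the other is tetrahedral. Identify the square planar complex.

For [AuI₄]−: Each iodide is −1; balancing the −1 overall charge requires Au(III). Gold is a group-11 element; Au(III) is therefore d⁸. A 5d d⁸ ion has a large crystal-field splitting; square planar leaves the high-energy d_{x²−y²} orbital empty and maximises CFSE. → square planar.
For [Hf(ox)Br₂]: Each oxalate is −2; each bromide is −1; balancing the 0 overall charge requires Hf(IV). Hf sits in group 4, so the d-electron count is 4 − 4 = 0. A d⁰ ion has no crystal-field stabilisation preference between square planar and tetrahedral, so four ligands adopt the sterically favoured tetrahedral geometry. → tetrahedral.

[AuI₄]−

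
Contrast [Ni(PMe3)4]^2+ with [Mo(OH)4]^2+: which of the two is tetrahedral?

[Mo(OH)4]^2+

For [Ni(PMe3)4]^2+: Trimethylphosphine is neutral; balancing the +2 overall charge requires Ni(II). Nickel is a group-10 element; Ni(II) is therefore d⁸. Trimethylphosphine is a strong-field ligand (high in the spectrochemical series). A 3d d⁸ ion with strong-field ligands gains enough CFSE to favour square planar over tetrahedral. → square planar.
For [Mo(OH)4]^2+: Ligand charges: each hydroxide is −1. With an overall charge of +2 the molybdenum centre must be in the +6 oxidation state. Mo sits in group 6, so the d-electron count is 6 − 6 = 0. A d⁰ ion has no crystal-field stabilisation preference between square planar and tetrahedral, so four ligands adopt the sterically favoured tetrahedral geometry. → tetrahedral.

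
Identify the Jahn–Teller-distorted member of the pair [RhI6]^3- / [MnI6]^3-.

[RhI6]^3-: Each iodide is −1; balancing the −3 overall charge requires Rh(III). Rhodium is a group-9 element; Rh(III) is therefore d⁶. A 4d ion has a large Δₒ and is invariably low-spin. The d⁶ configuration leaves the e_g set evenly filled (or empty) — no strong Jahn–Teller driving force.
[MnI6]^3-: Each iodide is −1; balancing the −3 overall charge requires Mn(III). Group 7 minus oxidation state 3 gives a d⁴ configuration. Iodide is a weak-field ligand for a first-row metal, so the complex is high-spin. The t₂g³e_g¹ (high-spin) configuration has an unevenly filled e_g set; the Jahn–Teller theorem predicts a tetragonal distortion (typically axial elongation) to lift the degeneracy.

[MnI6]^3-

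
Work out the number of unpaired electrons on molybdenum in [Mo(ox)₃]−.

1 unpaired electron

Ligand charges: each oxalate is −2. With an overall charge of −1 the molybdenum centre must be in the +5 oxidation state.
Mo sits in group 6, so the d-electron count is 6 − 5 = 1.
Counting donor atoms: 3×oxalate (bidentate) → 6 donors. Coordination number = 6.
In an octahedral field the d¹ configuration is t₂g¹e_g⁰ (only one arrangement possible), giving 1 unpaired electron.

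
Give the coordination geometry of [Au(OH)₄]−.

Summing ligand charges against the −1 overall charge gives an oxidation state of +3 for gold.
Gold is a group-11 element; Au(III) is therefore d⁸.
With 4 monodentate ligands the coordination number is 4.
A 5d d⁸ ion has a large crystal-field splitting; square planar leaves the high-energy d_{x²−y²} orbital empty and maximises CFSE.

square planar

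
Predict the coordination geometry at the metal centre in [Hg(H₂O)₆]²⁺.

Water is neutral; balancing the +2 overall charge requires Hg(II).
Mercury is a group-12 element; Hg(II) is therefore d¹⁰.
With 6 monodentate ligands the coordination number is 6.
Six donors around a single metal centre give an octahedral coordination sphere.

octahedral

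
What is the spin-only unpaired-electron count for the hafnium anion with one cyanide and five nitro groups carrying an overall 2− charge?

0

Ligand charges: each cyanide is −1; each nitro (N-bound nitrite) is −1. With an overall charge of −2 the hafnium centre must be in the +4 oxidation state.
Group 4 minus oxidation state 4 gives a d⁰ configuration.
In an octahedral field the d⁰ configuration is t₂g⁰e_g⁰, giving 0 unpaired electrons.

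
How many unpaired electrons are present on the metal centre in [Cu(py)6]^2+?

Pyridine is neutral; balancing the +2 overall charge requires Cu(II).
Group 11 minus oxidation state 2 gives a d⁹ configuration.
In an octahedral field the d⁹ configuration is t₂g⁶e_g³ (only one arrangement possible), giving 1 unpaired electron.

1 unpaired electron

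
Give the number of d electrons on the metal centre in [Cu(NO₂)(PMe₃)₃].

d¹⁰

Summing ligand charges against the 0 overall charge gives an oxidation state of +1 for copper.
Group 11 minus oxidation state 1 gives a d¹⁰ configuration.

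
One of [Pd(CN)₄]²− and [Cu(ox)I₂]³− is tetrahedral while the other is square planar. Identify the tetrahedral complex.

For [Pd(CN)₄]²−: Each cyanide is −1; balancing the −2 overall charge requires Pd(II). Pd sits in group 10, so the d-electron count is 10 − 2 = 8. A 4d d⁸ ion has a large crystal-field splitting; square planar leaves the high-energy d_{x²−y²} orbital empty and maximises CFSE. → square planar.
For [Cu(ox)I₂]³−: Each oxalate is −2; each iodide is −1; balancing the −3 overall charge requires Cu(I). Copper is a group-11 element; Cu(I) is therefore d¹⁰. A d¹⁰ ion has no crystal-field stabilisation preference between square planar and tetrahedral, so four ligands adopt the sterically favoured tetrahedral geometry. → tetrahedral.

[Cu(ox)I₂]³−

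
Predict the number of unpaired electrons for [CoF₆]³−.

Summing ligand charges against the −3 overall charge gives an oxidation state of +3 for cobalt.
Group 9 minus oxidation state 3 gives a d⁶ configuration.
The spin state decides the count: fluoride is the one ligand weak enough to leave Co(III) high-spin — [CoF₆]³⁻ is the classic exception.
An octahedral high-spin d⁶ ion is t₂g⁴e_g², giving 4 unpaired electrons.

4 unpaired electrons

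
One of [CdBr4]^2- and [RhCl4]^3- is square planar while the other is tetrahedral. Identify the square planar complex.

For [CdBr4]^2-: Summing ligand charges against the −2 overall charge gives an oxidation state of +2 for cadmium. Group 12 minus oxidation state 2 gives a d¹⁰ configuration. A d¹⁰ ion has no crystal-field stabilisation preference between square planar and tetrahedral, so four ligands adopt the sterically favoured tetrahedral geometry. → tetrahedral.
For [RhCl4]^3-: Ligand charges: each chloride is −1. With an overall charge of −3 the rhodium centre must be in the +1 oxidation state. Rhodium is a group-9 element; Rh(I) is therefore d⁸. A 4d d⁸ ion has a large crystal-field splitting; square planar leaves the high-energy d_{x²−y²} orbital empty and maximises CFSE. → square planar.

[RhCl4]^3-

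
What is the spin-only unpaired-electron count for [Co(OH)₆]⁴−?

Each hydroxide is −1; balancing the −4 overall charge requires Co(II).
Co sits in group 9, so the d-electron count is 9 − 2 = 7.
The spin state decides the count: Hydroxide is a weak-field ligand for a first-row metal, so the complex is high-spin.
An octahedral high-spin d⁷ ion is t₂g⁵e_g², giving 3 unpaired electrons.

3 unpaired electrons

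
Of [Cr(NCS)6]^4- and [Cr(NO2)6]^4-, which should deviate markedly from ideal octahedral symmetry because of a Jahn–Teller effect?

[Cr(NCS)6]^4-: Summing ligand charges against the −4 overall charge gives an oxidation state of +2 for chromium. Cr sits in group 6, so the d-electron count is 6 − 2 = 4. Isothiocyanate is a weak-field ligand for a first-row metal, so the complex is high-spin. The t₂g³e_g¹ (high-spin) configuration has an unevenly filled e_g set; the Jahn–Teller theorem predicts a tetragonal distortion (typically axial elongation) to lift the degeneracy.
[Cr(NO2)6]^4-: Ligand charges: each nitro (N-bound nitrite) is −1. With an overall charge of −4 the chromium centre must be in the +2 oxidation state. Cr sits in group 6, so the d-electron count is 6 − 2 = 4. Nitro (N-bound nitrite) is a strong-field ligand (high in the spectrochemical series) for a first-row metal, so the complex is low-spin. The d⁴ configuration leaves the e_g set evenly filled (or empty) — no strong Jahn–Teller driving force.

[Cr(NCS)6]^4-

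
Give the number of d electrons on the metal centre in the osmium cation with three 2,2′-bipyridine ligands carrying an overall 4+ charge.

d4

2,2′-bipyridine is neutral; balancing the +4 overall charge requires Os(IV).
Osmium is a group-8 element; Os(IV) is therefore d⁴.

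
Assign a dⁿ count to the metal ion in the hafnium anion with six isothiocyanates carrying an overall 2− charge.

Each isothiocyanate is −1; balancing the −2 overall charge requires Hf(IV).
Hf sits in group 4, so the d-electron count is 4 − 4 = 0.

d0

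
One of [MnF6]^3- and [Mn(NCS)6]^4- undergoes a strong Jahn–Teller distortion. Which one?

[MnF6]^3-: Each fluoride is −1; balancing the −3 overall charge requires Mn(III). Mn sits in group 7, so the d-electron count is 7 − 3 = 4. Fluoride is a weak-field ligand for a first-row metal, so the complex is high-spin. The t₂g³e_g¹ (high-spin) configuration has an unevenly filled e_g set; the Jahn–Teller theorem predicts a tetragonal distortion (typically axial elongation) to lift the degeneracy.
[Mn(NCS)6]^4-: Ligand charges: each isothiocyanate is −1. With an overall charge of −4 the manganese centre must be in the +2 oxidation state. Group 7 minus oxidation state 2 gives a d⁵ configuration. Isothiocyanate is a weak-field ligand for a first-row metal, so the complex is high-spin. The d⁵ configuration leaves the e_g set evenly filled (or empty) — no strong Jahn–Teller driving force.

[MnF6]^3-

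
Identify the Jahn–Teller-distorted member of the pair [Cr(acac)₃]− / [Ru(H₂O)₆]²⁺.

[Cr(acac)₃]−: Ligand charges: each acetylacetonate is −1. With an overall charge of −1 the chromium centre must be in the +2 oxidation state. Cr sits in group 6, so the d-electron count is 6 − 2 = 4. Acetylacetonate is a weak-field ligand for a first-row metal, so the complex is high-spin. The t₂g³e_g¹ (high-spin) configuration has an unevenly filled e_g set; the Jahn–Teller theorem predicts a tetragonal distortion (typically axial elongation) to lift the degeneracy.
[Ru(H₂O)₆]²⁺: Ligand charges: water is neutral. With an overall charge of +2 the ruthenium centre must be in the +2 oxidation state. Group 8 minus oxidation state 2 gives a d⁶ configuration. A 4d ion has a large Δₒ and is invariably low-spin. The d⁶ configuration leaves the e_g set evenly filled (or empty) — no strong Jahn–Teller driving force.

[Cr(acac)₃]−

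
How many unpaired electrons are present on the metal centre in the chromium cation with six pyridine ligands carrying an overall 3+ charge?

Summing ligand charges against the +3 overall charge gives an oxidation state of +3 for chromium.
Cr sits in group 6, so the d-electron count is 6 − 3 = 3.
In an octahedral field the d³ configuration is t₂g³e_g⁰ (only one arrangement possible), giving 3 unpaired electrons.

3 unpaired electrons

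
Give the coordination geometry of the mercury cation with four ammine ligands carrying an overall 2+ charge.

tetrahedral

Ligand charges: ammonia is neutral. With an overall charge of +2 the mercury centre must be in the +2 oxidation state.
Mercury is a group-12 element; Hg(II) is therefore d¹⁰.
Coordination number: 4.
A d¹⁰ ion has no crystal-field stabilisation preference between square planar and tetrahedral, so four ligands adopt the sterically favoured tetrahedral geometry.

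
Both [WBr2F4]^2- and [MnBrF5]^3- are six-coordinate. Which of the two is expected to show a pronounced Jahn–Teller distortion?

[WBr2F4]^2-: Each bromide is −1; each fluoride is −1; balancing the −2 overall charge requires W(IV). Tungsten is a group-6 element; W(IV) is therefore d². The d² configuration leaves the e_g set evenly filled (or empty) — no strong Jahn–Teller driving force.
[MnBrF5]^3-: Each bromide is −1; each fluoride is −1; balancing the −3 overall charge requires Mn(III). Group 7 minus oxidation state 3 gives a d⁴ configuration. Bromide and fluoride are weak-field ligands for a first-row metal, so the complex is high-spin. The t₂g³e_g¹ (high-spin) configuration has an unevenly filled e_g set; the Jahn–Teller theorem predicts a tetragonal distortion (typically axial elongation) to lift the degeneracy.

[MnBrF5]^3-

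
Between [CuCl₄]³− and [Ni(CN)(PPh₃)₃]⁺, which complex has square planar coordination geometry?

[Ni(CN)(PPh₃)₃]⁺

For [CuCl₄]³−: Each chloride is −1; balancing the −3 overall charge requires Cu(I). Group 11 minus oxidation state 1 gives a d¹⁰ configuration. A d¹⁰ ion has no crystal-field stabilisation preference between square planar and tetrahedral, so four ligands adopt the sterically favoured tetrahedral geometry. → tetrahedral.
For [Ni(CN)(PPh₃)₃]⁺: Ligand charges: each cyanide is −1; triphenylphosphine is neutral. With an overall charge of +1 the nickel centre must be in the +2 oxidation state. Ni sits in group 10, so the d-electron count is 10 − 2 = 8. Cyanide and triphenylphosphine are strong-field ligands (high in the spectrochemical series). A 3d d⁸ ion with strong-field ligands gains enough CFSE to favour square planar over tetrahedral. → square planar.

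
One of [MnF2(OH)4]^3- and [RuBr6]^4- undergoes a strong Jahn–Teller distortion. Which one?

[MnF2(OH)4]^3-: Ligand charges: each fluoride is −1; each hydroxide is −1. With an overall charge of −3 the manganese centre must be in the +3 oxidation state. Manganese is a group-7 element; Mn(III) is therefore d⁴. Fluoride and hydroxide are weak-field ligands for a first-row metal, so the complex is high-spin. The t₂g³e_g¹ (high-spin) configuration has an unevenly filled e_g set; the Jahn–Teller theorem predicts a tetragonal distortion (typically axial elongation) to lift the degeneracy.
[RuBr6]^4-: Ligand charges: each bromide is −1. With an overall charge of −4 the ruthenium centre must be in the +2 oxidation state. Group 8 minus oxidation state 2 gives a d⁶ configuration. A 4d ion has a large Δₒ and is invariably low-spin. The d⁶ configuration leaves the e_g set evenly filled (or empty) — no strong Jahn–Teller driving force.

[MnF2(OH)4]^3-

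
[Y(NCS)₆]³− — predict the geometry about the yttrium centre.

octahedral

Summing ligand charges against the −3 overall charge gives an oxidation state of +3 for yttrium.
Yttrium is a group-3 element; Y(III) is therefore d⁰.
Coordination number: 6.
Six donors around a single metal centre give an octahedral coordination sphere.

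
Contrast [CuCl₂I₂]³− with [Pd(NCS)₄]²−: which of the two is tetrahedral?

For [CuCl₂I₂]³−: Summing ligand charges against the −3 overall charge gives an oxidation state of +1 for copper. Copper is a group-11 element; Cu(I) is therefore d¹⁰. A d¹⁰ ion has no crystal-field stabilisation preference between square planar and tetrahedral, so four ligands adopt the sterically favoured tetrahedral geometry. → tetrahedral.
For [Pd(NCS)₄]²−: Ligand charges: each isothiocyanate is −1. With an overall charge of −2 the palladium centre must be in the +2 oxidation state. Pd sits in group 10, so the d-electron count is 10 − 2 = 8. A 4d d⁸ ion has a large crystal-field splitting; square planar leaves the high-energy d_{x²−y²} orbital empty and maximises CFSE. → square planar.

[CuCl₂I₂]³−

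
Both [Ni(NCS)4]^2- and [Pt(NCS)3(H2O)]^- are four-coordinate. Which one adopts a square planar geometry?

[Pt(NCS)3(H2O)]^-

For [Ni(NCS)4]^2-: Summing ligand charges against the −2 overall charge gives an oxidation state of +2 for nickel. Ni sits in group 10, so the d-electron count is 10 − 2 = 8. Isothiocyanate is a weak-field ligand. With weak-field ligands the CFSE gain from square planar is small, so a 3d d⁸ ion takes the sterically preferred tetrahedral geometry. → tetrahedral.
For [Pt(NCS)3(H2O)]^-: Summing ligand charges against the −1 overall charge gives an oxidation state of +2 for platinum. Group 10 minus oxidation state 2 gives a d⁸ configuration. A 5d d⁸ ion has a large crystal-field splitting; square planar leaves the high-energy d_{x²−y²} orbital empty and maximises CFSE. → square planar.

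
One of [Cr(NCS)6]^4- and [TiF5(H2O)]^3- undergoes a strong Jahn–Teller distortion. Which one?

[Cr(NCS)6]^4-: Each isothiocyanate is −1; balancing the −4 overall charge requires Cr(II). Chromium is a group-6 element; Cr(II) is therefore d⁴. Isothiocyanate is a weak-field ligand for a first-row metal, so the complex is high-spin. The t₂g³e_g¹ (high-spin) configuration has an unevenly filled e_g set; the Jahn–Teller theorem predicts a tetragonal distortion (typically axial elongation) to lift the degeneracy.
[TiF5(H2O)]^3-: Ligand charges: each fluoride is −1; water is neutral. With an overall charge of −3 the titanium centre must be in the +2 oxidation state. Group 4 minus oxidation state 2 gives a d² configuration. The d² configuration leaves the e_g set evenly filled (or empty) — no strong Jahn–Teller driving force.

[Cr(NCS)6]^4-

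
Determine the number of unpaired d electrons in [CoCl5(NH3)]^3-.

Ligand charges: each chloride is −1; ammonia is neutral. With an overall charge of −3 the cobalt centre must be in the +2 oxidation state.
Co sits in group 9, so the d-electron count is 9 − 2 = 7.
The spin state decides the count: Chloride is a weak-field ligand for a first-row metal, so the complex is high-spin.
An octahedral high-spin d⁷ ion is t₂g⁵e_g², giving 3 unpaired electrons.

3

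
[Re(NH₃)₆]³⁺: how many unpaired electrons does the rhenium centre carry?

2

Summing ligand charges against the +3 overall charge gives an oxidation state of +3 for rhenium.
Re sits in group 7, so the d-electron count is 7 − 3 = 4.
The spin state decides the count: a 5d ion has a large Δₒ and is invariably low-spin.
An octahedral low-spin d⁴ ion is t₂g⁴e_g⁰, giving 2 unpaired electrons.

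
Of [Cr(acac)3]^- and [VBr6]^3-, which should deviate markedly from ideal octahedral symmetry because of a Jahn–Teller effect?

[Cr(acac)3]^-: Ligand charges: each acetylacetonate is −1. With an overall charge of −1 the chromium centre must be in the +2 oxidation state. Group 6 minus oxidation state 2 gives a d⁴ configuration. Acetylacetonate is a weak-field ligand for a first-row metal, so the complex is high-spin. The t₂g³e_g¹ (high-spin) configuration has an unevenly filled e_g set; the Jahn–Teller theorem predicts a tetragonal distortion (typically axial elongation) to lift the degeneracy.
[VBr6]^3-: Each bromide is −1; balancing the −3 overall charge requires V(III). Vanadium is a group-5 element; V(III) is therefore d². The d² configuration leaves the e_g set evenly filled (or empty) — no strong Jahn–Teller driving force.

[Cr(acac)3]^-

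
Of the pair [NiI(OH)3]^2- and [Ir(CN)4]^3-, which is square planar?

[Ir(CN)4]^3-

For [NiI(OH)3]^2-: Ligand charges: each iodide is −1; each hydroxide is −1. With an overall charge of −2 the nickel centre must be in the +2 oxidation state. Nickel is a group-10 element; Ni(II) is therefore d⁸. Hydroxide and iodide are weak-field ligands. With weak-field ligands the CFSE gain from square planar is small, so a 3d d⁸ ion takes the sterically preferred tetrahedral geometry. → tetrahedral.
For [Ir(CN)4]^3-: Each cyanide is −1; balancing the −3 overall charge requires Ir(I). Ir sits in group 9, so the d-electron count is 9 − 1 = 8. A 5d d⁸ ion has a large crystal-field splitting; square planar leaves the high-energy d_{x²−y²} orbital empty and maximises CFSE. → square planar.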